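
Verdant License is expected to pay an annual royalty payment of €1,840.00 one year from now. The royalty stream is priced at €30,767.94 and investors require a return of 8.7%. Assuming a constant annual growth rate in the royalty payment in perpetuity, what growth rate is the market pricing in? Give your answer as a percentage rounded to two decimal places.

P = D₁/(r−g) ⇒ g = r − D₁/P = 0.087 − €1,840.00/€30,767.94 = 0.027197

2.72%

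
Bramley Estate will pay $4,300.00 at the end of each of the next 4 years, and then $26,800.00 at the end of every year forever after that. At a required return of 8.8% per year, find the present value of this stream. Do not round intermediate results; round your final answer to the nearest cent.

PV of 4-year annuity: $4,300.00 × [1 − (1+0.088)^−4] / 0.088 = 13992.17065
Perpetuity value at year 4: $26,800.00 / 0.088 = 304545.45455
PV of perpetuity: 304545.45455 / (1+0.088)^4 = 217338.43747
Total PV = 13992.17065 + 217338.43747 = 231330.60812

$231330.61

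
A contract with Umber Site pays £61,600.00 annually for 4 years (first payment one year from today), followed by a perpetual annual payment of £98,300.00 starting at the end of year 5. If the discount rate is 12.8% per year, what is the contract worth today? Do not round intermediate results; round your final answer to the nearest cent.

£658350.46

PV of 4-year annuity: £61,600.00 × [1 − (1+0.128)^−4] / 0.128 = 183991.45759
Perpetuity value at year 4: £98,300.00 / 0.128 = 767968.75000
PV of perpetuity: 767968.75000 / (1+0.128)^4 = 474359.00518
Total PV = 183991.45759 + 474359.00518 = 658350.46277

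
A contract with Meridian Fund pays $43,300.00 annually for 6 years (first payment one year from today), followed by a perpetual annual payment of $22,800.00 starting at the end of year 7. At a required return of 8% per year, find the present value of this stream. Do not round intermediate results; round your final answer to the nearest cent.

$379769.03

PV of 6-year annuity: $43,300.00 × [1 − (1+0.08)^−6] / 0.08 = 200170.68945
Perpetuity value at year 6: $22,800.00 / 0.08 = 285000.00000
PV of perpetuity: 285000.00000 / (1+0.08)^6 = 179598.34366
Total PV = 200170.68945 + 179598.34366 = 379769.03311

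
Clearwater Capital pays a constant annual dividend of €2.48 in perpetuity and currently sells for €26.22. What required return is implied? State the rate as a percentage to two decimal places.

9.46%

P = C/r ⇒ r = C/P = €2.48/€26.22 = 0.094584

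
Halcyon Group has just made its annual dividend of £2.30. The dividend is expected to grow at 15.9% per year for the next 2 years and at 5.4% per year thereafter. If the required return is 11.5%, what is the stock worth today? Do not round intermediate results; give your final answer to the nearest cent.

D_1 = 2.66570
D_2 = 3.08955
Terminal value at year 2: TV = D_2×(1+g_2)/(r−g_2) = 3.25638/0.061 = 53.38331
P_0 = D_1/(1+r)^1 + D_2/(1+r)^2 + TV/(1+r)^2
    = 2.39076 + 2.48511 + 42.93938 = 47.81525

£47.82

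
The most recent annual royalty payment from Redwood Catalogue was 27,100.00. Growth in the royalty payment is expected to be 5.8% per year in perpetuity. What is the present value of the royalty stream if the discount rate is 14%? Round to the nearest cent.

349656.10

D₁ = D₀ × (1 + g) = 27,100.00 × 1.058 = 28,671.8000
Growing perpetuity: P = D₁ / (r − g) = 28,671.8000 / (0.14 − 0.058) = 349,656.10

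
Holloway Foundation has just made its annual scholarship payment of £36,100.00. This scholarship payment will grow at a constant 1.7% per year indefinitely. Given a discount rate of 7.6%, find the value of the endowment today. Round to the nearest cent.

D₁ = D₀ × (1 + g) = £36,100.00 × 1.017 = £36,713.7000
Growing perpetuity: P = D₁ / (r − g) = £36,713.7000 / (0.076 − 0.017) = £622,266.10

£622266.10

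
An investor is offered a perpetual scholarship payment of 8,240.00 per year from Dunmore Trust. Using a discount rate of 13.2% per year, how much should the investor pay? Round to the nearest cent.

Level perpetuity: PV = C / r = 8,240.00 / 0.132 = 62,424.24

62424.24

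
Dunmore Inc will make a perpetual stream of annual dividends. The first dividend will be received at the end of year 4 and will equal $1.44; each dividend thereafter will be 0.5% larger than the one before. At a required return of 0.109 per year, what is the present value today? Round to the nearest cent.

$10.15

Value at end of year 3: C₁ / (r − g) = $1.44 / (0.109 − 0.005) = $13.8462
Discount to today: PV = $13.8462 / (1 + 0.109)^3 = $13.8462 / 1.363938 = $10.15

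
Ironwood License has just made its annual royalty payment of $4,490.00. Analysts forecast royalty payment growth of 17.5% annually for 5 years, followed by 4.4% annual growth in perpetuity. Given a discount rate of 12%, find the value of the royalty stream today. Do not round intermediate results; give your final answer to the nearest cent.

$104366.96

D_1 = 5275.75000
D_2 = 6199.00625
D_3 = 7283.83234
D_4 = 8558.50300
D_5 = 10056.24103
Terminal value at year 5: TV = D_5×(1+g_2)/(r−g_2) = 10498.71563/0.076 = 138140.99520
P_0 = D_1/(1+r)^1 + D_2/(1+r)^2 + D_3/(1+r)^3 + D_4/(1+r)^4 + D_5/(1+r)^5 + TV/(1+r)^5
    = 4710.49107 + 4941.80983 + 5184.48799 + 5439.08338 + 5706.18123 + 78384.91055 = 104366.96405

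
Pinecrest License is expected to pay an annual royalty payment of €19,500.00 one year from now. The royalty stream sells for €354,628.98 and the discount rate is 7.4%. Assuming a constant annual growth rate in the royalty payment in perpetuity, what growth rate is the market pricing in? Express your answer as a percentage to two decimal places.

P = D₁/(r−g) ⇒ g = r − D₁/P = 0.074 − €19,500.00/€354,628.98 = 0.019013

1.90%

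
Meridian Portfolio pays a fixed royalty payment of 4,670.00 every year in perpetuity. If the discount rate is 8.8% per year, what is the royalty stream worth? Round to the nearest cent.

53068.18

Level perpetuity: PV = C / r = 4,670.00 / 0.088 = 53,068.18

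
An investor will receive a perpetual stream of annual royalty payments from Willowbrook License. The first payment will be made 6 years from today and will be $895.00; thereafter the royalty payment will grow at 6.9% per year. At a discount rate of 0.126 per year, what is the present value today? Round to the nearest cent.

$8674.74

Value at end of year 5: C₁ / (r − g) = $895.00 / (0.126 − 0.069) = $15,701.7544
Discount to today: PV = $15,701.7544 / (1 + 0.126)^5 = $15,701.7544 / 1.810056 = $8,674.74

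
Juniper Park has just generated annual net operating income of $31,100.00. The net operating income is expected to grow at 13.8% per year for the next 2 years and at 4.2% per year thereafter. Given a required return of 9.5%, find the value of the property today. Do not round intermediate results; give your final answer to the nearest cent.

$726314.01

D_1 = 35391.80000
D_2 = 40275.86840
Terminal value at year 2: TV = D_2×(1+g_2)/(r−g_2) = 41967.45487/0.053 = 791838.77118
P_0 = D_1/(1+r)^1 + D_2/(1+r)^2 + TV/(1+r)^2
    = 32321.27854 + 33590.51596 + 660402.21946 = 726314.01396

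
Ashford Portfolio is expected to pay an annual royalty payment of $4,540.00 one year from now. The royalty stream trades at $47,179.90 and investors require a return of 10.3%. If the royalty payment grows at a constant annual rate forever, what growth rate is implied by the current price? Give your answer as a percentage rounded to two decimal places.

0.68%

P = D₁/(r−g) ⇒ g = r − D₁/P = 0.103 − $4,540.00/$47,179.90 = 0.006773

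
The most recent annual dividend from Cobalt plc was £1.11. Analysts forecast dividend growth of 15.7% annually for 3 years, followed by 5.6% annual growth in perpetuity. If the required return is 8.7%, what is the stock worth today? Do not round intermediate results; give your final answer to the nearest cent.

D_1 = 1.28427
D_2 = 1.48590
D_3 = 1.71919
Terminal value at year 3: TV = D_3×(1+g_2)/(r−g_2) = 1.81546/0.031 = 58.56326
P_0 = D_1/(1+r)^1 + D_2/(1+r)^2 + D_3/(1+r)^3 + TV/(1+r)^3
    = 1.18148 + 1.25757 + 1.33855 + 45.59704 = 49.37464

£49.37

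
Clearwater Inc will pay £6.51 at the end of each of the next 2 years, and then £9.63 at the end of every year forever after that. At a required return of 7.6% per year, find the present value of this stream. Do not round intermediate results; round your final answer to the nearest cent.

PV of 2-year annuity: £6.51 × [1 − (1+0.076)^−2] / 0.076 = 11.67304
Perpetuity value at year 2: £9.63 / 0.076 = 126.71053
PV of perpetuity: 126.71053 / (1+0.076)^2 = 109.44304
Total PV = 11.67304 + 109.44304 = 121.11608

£121.12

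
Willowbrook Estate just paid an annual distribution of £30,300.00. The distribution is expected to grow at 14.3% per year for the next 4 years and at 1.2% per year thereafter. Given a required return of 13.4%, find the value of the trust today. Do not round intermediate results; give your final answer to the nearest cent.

D_1 = 34632.90000
D_2 = 39585.40470
D_3 = 45246.11757
D_4 = 51716.31238
Terminal value at year 4: TV = D_4×(1+g_2)/(r−g_2) = 52336.90813/0.122 = 428991.05027
P_0 = D_1/(1+r)^1 + D_2/(1+r)^2 + D_3/(1+r)^3 + D_4/(1+r)^4 + TV/(1+r)^4
    = 30540.47619 + 30782.86092 + 31027.16934 + 31273.41672 + 259415.55507 = 383039.47824

£383039.48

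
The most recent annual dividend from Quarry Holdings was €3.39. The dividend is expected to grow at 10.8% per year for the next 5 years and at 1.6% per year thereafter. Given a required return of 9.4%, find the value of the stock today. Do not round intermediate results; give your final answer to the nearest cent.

€64.67

D_1 = 3.75612
D_2 = 4.16178
D_3 = 4.61125
D_4 = 5.10927
D_5 = 5.66107
Terminal value at year 5: TV = D_5×(1+g_2)/(r−g_2) = 5.75165/0.078 = 73.73906
P_0 = D_1/(1+r)^1 + D_2/(1+r)^2 + D_3/(1+r)^3 + D_4/(1+r)^4 + D_5/(1+r)^5 + TV/(1+r)^5
    = 3.43338 + 3.47732 + 3.52182 + 3.56689 + 3.61253 + 47.05557 = 64.66751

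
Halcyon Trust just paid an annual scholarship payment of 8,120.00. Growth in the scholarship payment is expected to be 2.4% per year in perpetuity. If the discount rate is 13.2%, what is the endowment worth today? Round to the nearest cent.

D₁ = D₀ × (1 + g) = 8,120.00 × 1.024 = 8,314.8800
Growing perpetuity: P = D₁ / (r − g) = 8,314.8800 / (0.132 − 0.024) = 76,989.63

76989.63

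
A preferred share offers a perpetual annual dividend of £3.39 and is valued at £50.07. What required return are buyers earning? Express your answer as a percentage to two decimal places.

6.77%

P = C/r ⇒ r = C/P = £3.39/£50.07 = 0.067705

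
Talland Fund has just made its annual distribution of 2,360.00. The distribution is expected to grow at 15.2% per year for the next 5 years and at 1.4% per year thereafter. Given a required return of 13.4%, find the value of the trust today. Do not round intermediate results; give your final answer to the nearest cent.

D_1 = 2718.72000
D_2 = 3131.96544
D_3 = 3608.02419
D_4 = 4156.44386
D_5 = 4788.22333
Terminal value at year 5: TV = D_5×(1+g_2)/(r−g_2) = 4855.25846/0.12 = 40460.48714
P_0 = D_1/(1+r)^1 + D_2/(1+r)^2 + D_3/(1+r)^3 + D_4/(1+r)^4 + D_5/(1+r)^5 + TV/(1+r)^5
    = 2397.46032 + 2435.51524 + 2474.17422 + 2513.44682 + 2553.34280 + 21575.74669 = 33949.68609

33949.69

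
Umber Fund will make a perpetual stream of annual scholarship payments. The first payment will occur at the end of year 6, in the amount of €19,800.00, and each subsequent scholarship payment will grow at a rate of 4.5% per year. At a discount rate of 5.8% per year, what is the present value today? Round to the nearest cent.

Value at end of year 5: C₁ / (r − g) = €19,800.00 / (0.058 − 0.045) = €1,523,076.9231
Discount to today: PV = €1,523,076.9231 / (1 + 0.058)^5 = €1,523,076.9231 / 1.325648 = €1,148,929.81

€1148929.81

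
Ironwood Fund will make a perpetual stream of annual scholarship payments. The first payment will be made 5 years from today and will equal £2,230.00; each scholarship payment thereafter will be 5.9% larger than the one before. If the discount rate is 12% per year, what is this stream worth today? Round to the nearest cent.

Value at end of year 4: C₁ / (r − g) = £2,230.00 / (0.12 − 0.059) = £36,557.3770
Discount to today: PV = £36,557.3770 / (1 + 0.12)^4 = £36,557.3770 / 1.573519 = £23,232.87

£23232.87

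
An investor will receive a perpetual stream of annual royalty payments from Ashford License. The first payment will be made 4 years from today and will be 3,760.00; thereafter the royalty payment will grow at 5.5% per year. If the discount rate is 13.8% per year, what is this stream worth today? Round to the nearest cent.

30738.52

Value at end of year 3: C₁ / (r − g) = 3,760.00 / (0.138 − 0.055) = 45,301.2048
Discount to today: PV = 45,301.2048 / (1 + 0.138)^3 = 45,301.2048 / 1.473760 = 30,738.52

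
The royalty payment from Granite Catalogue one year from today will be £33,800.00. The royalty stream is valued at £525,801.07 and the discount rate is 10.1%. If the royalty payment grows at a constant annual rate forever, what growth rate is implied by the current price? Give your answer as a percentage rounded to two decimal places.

3.67%

P = D₁/(r−g) ⇒ g = r − D₁/P = 0.101 − £33,800.00/£525,801.07 = 0.036717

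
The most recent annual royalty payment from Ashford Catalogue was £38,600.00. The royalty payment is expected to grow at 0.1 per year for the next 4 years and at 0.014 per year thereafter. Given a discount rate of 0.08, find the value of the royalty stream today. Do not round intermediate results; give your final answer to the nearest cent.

£799882.11

D_1 = 42460.00000
D_2 = 46706.00000
D_3 = 51376.60000
D_4 = 56514.26000
Terminal value at year 4: TV = D_4×(1+g_2)/(r−g_2) = 57305.45964/0.066 = 868264.54000
P_0 = D_1/(1+r)^1 + D_2/(1+r)^2 + D_3/(1+r)^3 + D_4/(1+r)^4 + TV/(1+r)^4
    = 39314.81481 + 40042.86694 + 40784.40151 + 41539.66821 + 638200.35702 = 799882.10850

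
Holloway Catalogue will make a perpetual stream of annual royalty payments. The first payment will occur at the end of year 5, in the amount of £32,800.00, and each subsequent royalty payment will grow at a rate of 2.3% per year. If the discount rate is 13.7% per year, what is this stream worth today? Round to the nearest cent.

£172157.97

Value at end of year 4: C₁ / (r − g) = £32,800.00 / (0.137 − 0.023) = £287,719.2982
Discount to today: PV = £287,719.2982 / (1 + 0.137)^4 = £287,719.2982 / 1.671252 = £172,157.97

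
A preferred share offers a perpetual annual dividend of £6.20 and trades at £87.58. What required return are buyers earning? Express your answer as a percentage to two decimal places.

7.08%

P = C/r ⇒ r = C/P = £6.20/£87.58 = 0.070792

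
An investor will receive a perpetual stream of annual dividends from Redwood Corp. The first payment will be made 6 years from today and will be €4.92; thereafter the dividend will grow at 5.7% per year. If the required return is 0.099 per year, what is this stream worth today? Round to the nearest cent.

€73.07

Value at end of year 5: C₁ / (r − g) = €4.92 / (0.099 − 0.057) = €117.1429
Discount to today: PV = €117.1429 / (1 + 0.099)^5 = €117.1429 / 1.603203 = €73.07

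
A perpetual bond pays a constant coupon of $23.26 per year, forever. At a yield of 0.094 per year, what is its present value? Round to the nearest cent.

Level perpetuity: PV = C / r = $23.26 / 0.094 = $247.45

$247.45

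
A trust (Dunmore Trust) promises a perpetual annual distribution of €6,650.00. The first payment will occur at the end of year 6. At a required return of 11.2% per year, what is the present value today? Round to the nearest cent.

Value at end of year 5: C / r = €6,650.00 / 0.112 = €59,375.0000
Discount to today: PV = €59,375.0000 / (1 + 0.112)^5 = €59,375.0000 / 1.700294 = €34,920.44

€34920.44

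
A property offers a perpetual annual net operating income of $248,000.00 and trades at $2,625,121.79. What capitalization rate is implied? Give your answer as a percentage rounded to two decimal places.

P = C/r ⇒ r = C/P = $248,000.00/$2,625,121.79 = 0.094472

9.45%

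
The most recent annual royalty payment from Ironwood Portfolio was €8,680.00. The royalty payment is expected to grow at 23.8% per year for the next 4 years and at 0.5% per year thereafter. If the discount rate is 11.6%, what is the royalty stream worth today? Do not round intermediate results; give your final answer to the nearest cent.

€164315.56

D_1 = 10745.84000
D_2 = 13303.34992
D_3 = 16469.54720
D_4 = 20389.29943
Terminal value at year 4: TV = D_4×(1+g_2)/(r−g_2) = 20491.24593/0.111 = 184605.81921
P_0 = D_1/(1+r)^1 + D_2/(1+r)^2 + D_3/(1+r)^3 + D_4/(1+r)^4 + TV/(1+r)^4
    = 9628.88889 + 10681.50936 + 11849.20124 + 13144.54403 + 119011.41217 = 164315.55569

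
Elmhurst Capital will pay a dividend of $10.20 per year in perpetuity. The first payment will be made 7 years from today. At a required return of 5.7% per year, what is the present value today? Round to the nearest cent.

$128.31

Value at end of year 6: C / r = $10.20 / 0.057 = $178.9474
Discount to today: PV = $178.9474 / (1 + 0.057)^6 = $178.9474 / 1.394601 = $128.31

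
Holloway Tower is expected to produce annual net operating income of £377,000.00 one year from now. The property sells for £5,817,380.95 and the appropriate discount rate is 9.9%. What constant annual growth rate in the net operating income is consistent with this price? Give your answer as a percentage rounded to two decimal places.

3.42%

P = D₁/(r−g) ⇒ g = r − D₁/P = 0.099 − £377,000.00/£5,817,380.95 = 0.034194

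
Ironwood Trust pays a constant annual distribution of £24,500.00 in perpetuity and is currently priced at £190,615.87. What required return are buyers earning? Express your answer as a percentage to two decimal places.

P = C/r ⇒ r = C/P = £24,500.00/£190,615.87 = 0.128531

12.85%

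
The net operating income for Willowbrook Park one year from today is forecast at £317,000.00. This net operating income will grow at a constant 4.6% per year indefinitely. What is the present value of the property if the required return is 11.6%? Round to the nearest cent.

£4528571.43

Growing perpetuity: P = D₁ / (r − g) = £317,000.0000 / (0.116 − 0.046) = £4,528,571.43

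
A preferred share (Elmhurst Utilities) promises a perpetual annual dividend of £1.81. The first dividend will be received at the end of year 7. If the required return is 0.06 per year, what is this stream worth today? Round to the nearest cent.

£21.27

Value at end of year 6: C / r = £1.81 / 0.06 = £30.1667
Discount to today: PV = £30.1667 / (1 + 0.06)^6 = £30.1667 / 1.418519 = £21.27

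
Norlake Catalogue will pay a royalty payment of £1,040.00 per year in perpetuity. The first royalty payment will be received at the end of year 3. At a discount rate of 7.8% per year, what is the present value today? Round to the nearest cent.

£11473.64

Value at end of year 2: C / r = £1,040.00 / 0.078 = £13,333.3333
Discount to today: PV = £13,333.3333 / (1 + 0.078)^2 = £13,333.3333 / 1.162084 = £11,473.64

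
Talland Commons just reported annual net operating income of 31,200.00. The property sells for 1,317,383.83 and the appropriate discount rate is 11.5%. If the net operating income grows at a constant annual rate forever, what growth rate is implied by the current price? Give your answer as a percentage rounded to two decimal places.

8.92%

P = D₀(1+g)/(r−g) ⇒ P(r−g) = D₀(1+g) ⇒ g(P+D₀) = P·r − D₀
g = (P·r − D₀)/(P + D₀) = (1,317,383.83×0.115 − 31,200.00) / (1,317,383.83 + 31,200.00) = 0.089204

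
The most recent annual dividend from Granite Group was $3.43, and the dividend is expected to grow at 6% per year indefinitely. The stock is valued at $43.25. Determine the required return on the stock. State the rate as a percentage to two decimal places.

D₁ = $3.43 × 1.06 = $3.6358
P = D₁/(r − g) ⇒ r = D₁/P + g = $3.6358/$43.25 + 0.06 = 0.084065 + 0.06 = 0.144065

14.41%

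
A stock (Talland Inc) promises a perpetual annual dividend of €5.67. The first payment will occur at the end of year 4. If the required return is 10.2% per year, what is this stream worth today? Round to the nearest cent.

Value at end of year 3: C / r = €5.67 / 0.102 = €55.5882
Discount to today: PV = €55.5882 / (1 + 0.102)^3 = €55.5882 / 1.338273 = €41.54

€41.54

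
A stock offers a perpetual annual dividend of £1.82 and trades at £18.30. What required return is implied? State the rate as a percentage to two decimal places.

P = C/r ⇒ r = C/P = £1.82/£18.30 = 0.099454

9.95%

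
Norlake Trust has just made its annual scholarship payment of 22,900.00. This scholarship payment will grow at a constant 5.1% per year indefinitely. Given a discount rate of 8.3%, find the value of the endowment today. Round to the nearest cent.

D₁ = D₀ × (1 + g) = 22,900.00 × 1.051 = 24,067.9000
Growing perpetuity: P = D₁ / (r − g) = 24,067.9000 / (0.083 − 0.051) = 752,121.88

752121.88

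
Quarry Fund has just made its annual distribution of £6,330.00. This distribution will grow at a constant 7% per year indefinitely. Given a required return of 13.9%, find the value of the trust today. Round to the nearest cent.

£98160.87

D₁ = D₀ × (1 + g) = £6,330.00 × 1.07 = £6,773.1000
Growing perpetuity: P = D₁ / (r − g) = £6,773.1000 / (0.139 − 0.07) = £98,160.87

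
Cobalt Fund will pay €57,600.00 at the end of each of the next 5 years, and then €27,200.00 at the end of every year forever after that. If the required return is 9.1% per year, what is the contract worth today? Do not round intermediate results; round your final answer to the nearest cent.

€416840.33

PV of 5-year annuity: €57,600.00 × [1 − (1+0.091)^−5] / 0.091 = 223463.79683
Perpetuity value at year 5: €27,200.00 / 0.091 = 298901.09890
PV of perpetuity: 298901.09890 / (1+0.091)^5 = 193376.52818
Total PV = 223463.79683 + 193376.52818 = 416840.32501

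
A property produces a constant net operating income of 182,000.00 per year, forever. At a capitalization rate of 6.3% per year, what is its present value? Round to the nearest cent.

2888888.89

Level perpetuity: PV = C / r = 182,000.00 / 0.063 = 2,888,888.89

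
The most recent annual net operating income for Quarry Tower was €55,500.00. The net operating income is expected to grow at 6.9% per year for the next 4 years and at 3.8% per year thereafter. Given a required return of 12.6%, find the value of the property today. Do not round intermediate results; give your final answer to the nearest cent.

D_1 = 59329.50000
D_2 = 63423.23550
D_3 = 67799.43875
D_4 = 72477.60002
Terminal value at year 4: TV = D_4×(1+g_2)/(r−g_2) = 75231.74882/0.088 = 854906.23664
P_0 = D_1/(1+r)^1 + D_2/(1+r)^2 + D_3/(1+r)^3 + D_4/(1+r)^4 + TV/(1+r)^4
    = 52690.49734 + 50023.21639 + 47490.95765 + 45086.88608 + 531820.31541 = 727111.87287

€727111.87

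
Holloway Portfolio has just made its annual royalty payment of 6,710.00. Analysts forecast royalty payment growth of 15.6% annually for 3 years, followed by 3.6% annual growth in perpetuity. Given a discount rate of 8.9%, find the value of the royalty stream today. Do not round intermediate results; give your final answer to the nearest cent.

179600.49

D_1 = 7756.76000
D_2 = 8966.81456
D_3 = 10365.63763
Terminal value at year 3: TV = D_3×(1+g_2)/(r−g_2) = 10738.80059/0.053 = 202618.87898
P_0 = D_1/(1+r)^1 + D_2/(1+r)^2 + D_3/(1+r)^3 + TV/(1+r)^3
    = 7122.82828 + 7561.05555 + 8026.24446 + 156890.36341 = 179600.49170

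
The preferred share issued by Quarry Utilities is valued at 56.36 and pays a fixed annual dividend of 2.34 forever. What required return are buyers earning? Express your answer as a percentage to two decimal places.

P = C/r ⇒ r = C/P = 2.34/56.36 = 0.041519

4.15%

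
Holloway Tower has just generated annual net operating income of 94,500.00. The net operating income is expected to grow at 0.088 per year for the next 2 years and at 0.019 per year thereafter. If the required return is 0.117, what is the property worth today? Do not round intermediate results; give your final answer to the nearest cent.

D_1 = 102816.00000
D_2 = 111863.80800
Terminal value at year 2: TV = D_2×(1+g_2)/(r−g_2) = 113989.22035/0.098 = 1163155.30971
P_0 = D_1/(1+r)^1 + D_2/(1+r)^2 + TV/(1+r)^2
    = 92046.55327 + 89656.80390 + 932247.78748 = 1113951.14465

1113951.14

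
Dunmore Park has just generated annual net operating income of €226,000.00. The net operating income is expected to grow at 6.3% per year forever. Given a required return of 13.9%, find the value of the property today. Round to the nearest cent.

D₁ = D₀ × (1 + g) = €226,000.00 × 1.063 = €240,238.0000
Growing perpetuity: P = D₁ / (r − g) = €240,238.0000 / (0.139 − 0.063) = €3,161,026.32

€3161026.32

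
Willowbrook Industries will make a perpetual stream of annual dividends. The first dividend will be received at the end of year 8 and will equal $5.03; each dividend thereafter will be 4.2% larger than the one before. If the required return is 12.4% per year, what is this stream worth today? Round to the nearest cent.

Value at end of year 7: C₁ / (r − g) = $5.03 / (0.124 − 0.042) = $61.3415
Discount to today: PV = $61.3415 / (1 + 0.124)^7 = $61.3415 / 2.266544 = $27.06

$27.06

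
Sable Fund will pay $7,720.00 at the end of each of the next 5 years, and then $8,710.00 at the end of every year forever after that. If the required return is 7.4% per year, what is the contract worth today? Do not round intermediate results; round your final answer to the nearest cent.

PV of 5-year annuity: $7,720.00 × [1 − (1+0.074)^−5] / 0.074 = 31317.37963
Perpetuity value at year 5: $8,710.00 / 0.074 = 117702.70270
PV of perpetuity: 117702.70270 / (1+0.074)^5 = 82369.23423
Total PV = 31317.37963 + 82369.23423 = 113686.61386

$113686.61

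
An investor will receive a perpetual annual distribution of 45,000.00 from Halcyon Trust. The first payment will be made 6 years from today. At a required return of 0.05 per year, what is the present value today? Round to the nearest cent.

705173.55

Value at end of year 5: C / r = 45,000.00 / 0.05 = 900,000.0000
Discount to today: PV = 900,000.0000 / (1 + 0.05)^5 = 900,000.0000 / 1.276282 = 705,173.55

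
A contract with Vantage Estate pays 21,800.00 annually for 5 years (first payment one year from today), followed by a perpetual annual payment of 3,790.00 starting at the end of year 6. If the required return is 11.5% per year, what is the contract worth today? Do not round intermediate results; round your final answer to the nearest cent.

98690.82

PV of 5-year annuity: 21,800.00 × [1 − (1+0.115)^−5] / 0.115 = 79567.33706
Perpetuity value at year 5: 3,790.00 / 0.115 = 32956.52174
PV of perpetuity: 32956.52174 / (1+0.115)^5 = 19123.48470
Total PV = 79567.33706 + 19123.48470 = 98690.82176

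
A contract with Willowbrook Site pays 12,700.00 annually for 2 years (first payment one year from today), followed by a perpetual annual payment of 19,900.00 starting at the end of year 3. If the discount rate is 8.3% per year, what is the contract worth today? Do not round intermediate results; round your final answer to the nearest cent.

PV of 2-year annuity: 12,700.00 × [1 − (1+0.083)^−2] / 0.083 = 22554.64925
Perpetuity value at year 2: 19,900.00 / 0.083 = 239759.03614
PV of perpetuity: 239759.03614 / (1+0.083)^2 = 204417.49914
Total PV = 22554.64925 + 204417.49914 = 226972.14838

226972.15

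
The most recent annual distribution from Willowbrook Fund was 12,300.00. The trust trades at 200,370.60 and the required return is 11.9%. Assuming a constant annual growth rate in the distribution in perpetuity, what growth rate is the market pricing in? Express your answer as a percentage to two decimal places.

P = D₀(1+g)/(r−g) ⇒ P(r−g) = D₀(1+g) ⇒ g(P+D₀) = P·r − D₀
g = (P·r − D₀)/(P + D₀) = (200,370.60×0.119 − 12,300.00) / (200,370.60 + 12,300.00) = 0.054282

5.43%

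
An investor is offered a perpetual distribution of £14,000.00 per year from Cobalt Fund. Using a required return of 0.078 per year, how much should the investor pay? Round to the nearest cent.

£179487.18

Level perpetuity: PV = C / r = £14,000.00 / 0.078 = £179,487.18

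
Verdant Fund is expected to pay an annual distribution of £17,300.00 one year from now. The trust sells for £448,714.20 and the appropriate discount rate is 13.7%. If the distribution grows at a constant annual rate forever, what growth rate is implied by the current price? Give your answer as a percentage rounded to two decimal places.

P = D₁/(r−g) ⇒ g = r − D₁/P = 0.137 − £17,300.00/£448,714.20 = 0.098445

9.84%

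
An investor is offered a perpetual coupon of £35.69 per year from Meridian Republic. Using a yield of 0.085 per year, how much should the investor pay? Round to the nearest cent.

£419.88

Level perpetuity: PV = C / r = £35.69 / 0.085 = £419.88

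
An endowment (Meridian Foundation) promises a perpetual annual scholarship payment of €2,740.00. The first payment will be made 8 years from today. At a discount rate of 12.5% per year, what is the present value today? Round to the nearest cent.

Value at end of year 7: C / r = €2,740.00 / 0.125 = €21,920.0000
Discount to today: PV = €21,920.0000 / (1 + 0.125)^7 = €21,920.0000 / 2.280697 = €9,611.10

€9611.10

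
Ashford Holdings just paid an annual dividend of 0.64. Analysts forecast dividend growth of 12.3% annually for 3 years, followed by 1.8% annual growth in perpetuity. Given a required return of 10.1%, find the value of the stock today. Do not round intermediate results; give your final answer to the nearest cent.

10.33

D_1 = 0.71872
D_2 = 0.80712
D_3 = 0.90640
Terminal value at year 3: TV = D_3×(1+g_2)/(r−g_2) = 0.92271/0.083 = 11.11703
P_0 = D_1/(1+r)^1 + D_2/(1+r)^2 + D_3/(1+r)^3 + TV/(1+r)^3
    = 0.65279 + 0.66583 + 0.67914 + 8.32965 = 10.32741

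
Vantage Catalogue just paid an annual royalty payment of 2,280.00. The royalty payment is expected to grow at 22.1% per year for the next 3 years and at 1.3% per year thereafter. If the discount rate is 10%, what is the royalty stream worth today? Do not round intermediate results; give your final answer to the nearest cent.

D_1 = 2783.88000
D_2 = 3399.11748
D_3 = 4150.32244
Terminal value at year 3: TV = D_3×(1+g_2)/(r−g_2) = 4204.27663/0.087 = 48325.01879
P_0 = D_1/(1+r)^1 + D_2/(1+r)^2 + D_3/(1+r)^3 + TV/(1+r)^3
    = 2530.80000 + 2809.18800 + 3118.19868 + 36307.30187 = 44765.48855

44765.49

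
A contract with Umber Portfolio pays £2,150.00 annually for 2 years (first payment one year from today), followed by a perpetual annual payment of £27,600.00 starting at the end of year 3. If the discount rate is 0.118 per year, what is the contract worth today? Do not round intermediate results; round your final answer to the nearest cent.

PV of 2-year annuity: £2,150.00 × [1 − (1+0.118)^−2] / 0.118 = 3643.18151
Perpetuity value at year 2: £27,600.00 / 0.118 = 233898.30508
PV of perpetuity: 233898.30508 / (1+0.118)^2 = 187130.02157
Total PV = 3643.18151 + 187130.02157 = 190773.20308

£190773.20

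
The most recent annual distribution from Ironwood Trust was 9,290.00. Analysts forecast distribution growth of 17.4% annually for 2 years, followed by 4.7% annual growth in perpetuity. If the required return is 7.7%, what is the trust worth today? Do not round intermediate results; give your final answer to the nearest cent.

D_1 = 10906.46000
D_2 = 12804.18404
Terminal value at year 2: TV = D_2×(1+g_2)/(r−g_2) = 13405.98069/0.03 = 446866.02300
P_0 = D_1/(1+r)^1 + D_2/(1+r)^2 + TV/(1+r)^2
    = 10126.70381 + 11038.76534 + 385252.91030 = 406418.37945

406418.38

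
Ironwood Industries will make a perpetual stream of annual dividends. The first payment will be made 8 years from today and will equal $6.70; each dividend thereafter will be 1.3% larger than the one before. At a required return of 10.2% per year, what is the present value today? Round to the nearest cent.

Value at end of year 7: C₁ / (r − g) = $6.70 / (0.102 − 0.013) = $75.2809
Discount to today: PV = $75.2809 / (1 + 0.102)^7 = $75.2809 / 1.973655 = $38.14

$38.14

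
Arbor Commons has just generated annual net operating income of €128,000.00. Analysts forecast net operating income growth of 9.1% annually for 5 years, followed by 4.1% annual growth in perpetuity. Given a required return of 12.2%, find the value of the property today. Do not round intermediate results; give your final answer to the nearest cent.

D_1 = 139648.00000
D_2 = 152355.96800
D_3 = 166220.36109
D_4 = 181346.41395
D_5 = 197848.93762
Terminal value at year 5: TV = D_5×(1+g_2)/(r−g_2) = 205960.74406/0.081 = 2542725.23529
P_0 = D_1/(1+r)^1 + D_2/(1+r)^2 + D_3/(1+r)^3 + D_4/(1+r)^4 + D_5/(1+r)^5 + TV/(1+r)^5
    = 124463.45811 + 121024.62816 + 117680.81045 + 114429.37986 + 111267.78380 + 1429997.07331 = 2018863.13369

€2018863.13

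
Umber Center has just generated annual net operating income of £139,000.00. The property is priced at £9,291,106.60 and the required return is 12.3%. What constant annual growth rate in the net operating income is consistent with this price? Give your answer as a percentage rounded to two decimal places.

10.64%

P = D₀(1+g)/(r−g) ⇒ P(r−g) = D₀(1+g) ⇒ g(P+D₀) = P·r − D₀
g = (P·r − D₀)/(P + D₀) = (£9,291,106.60×0.123 − £139,000.00) / (£9,291,106.60 + £139,000.00) = 0.106447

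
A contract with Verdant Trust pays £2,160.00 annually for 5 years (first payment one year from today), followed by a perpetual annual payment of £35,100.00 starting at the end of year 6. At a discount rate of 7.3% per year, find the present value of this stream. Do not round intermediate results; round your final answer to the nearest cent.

£346839.40

PV of 5-year annuity: £2,160.00 × [1 − (1+0.073)^−5] / 0.073 = 8785.73874
Perpetuity value at year 5: £35,100.00 / 0.073 = 480821.91781
PV of perpetuity: 480821.91781 / (1+0.073)^5 = 338053.66331
Total PV = 8785.73874 + 338053.66331 = 346839.40205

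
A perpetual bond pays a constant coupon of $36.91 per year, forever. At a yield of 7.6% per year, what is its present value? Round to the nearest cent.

Level perpetuity: PV = C / r = $36.91 / 0.076 = $485.66

$485.66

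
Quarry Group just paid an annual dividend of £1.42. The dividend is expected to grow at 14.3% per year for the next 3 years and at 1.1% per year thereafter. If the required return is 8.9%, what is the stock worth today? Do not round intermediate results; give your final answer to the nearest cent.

D_1 = 1.62306
D_2 = 1.85516
D_3 = 2.12045
Terminal value at year 3: TV = D_3×(1+g_2)/(r−g_2) = 2.14377/0.078 = 27.48423
P_0 = D_1/(1+r)^1 + D_2/(1+r)^2 + D_3/(1+r)^3 + TV/(1+r)^3
    = 1.49041 + 1.56432 + 1.64189 + 21.28139 = 25.97801

£25.98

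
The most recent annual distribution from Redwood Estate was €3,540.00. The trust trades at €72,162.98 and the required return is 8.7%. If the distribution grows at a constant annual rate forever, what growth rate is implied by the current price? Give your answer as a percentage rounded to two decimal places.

3.62%

P = D₀(1+g)/(r−g) ⇒ P(r−g) = D₀(1+g) ⇒ g(P+D₀) = P·r − D₀
g = (P·r − D₀)/(P + D₀) = (€72,162.98×0.087 − €3,540.00) / (€72,162.98 + €3,540.00) = 0.036170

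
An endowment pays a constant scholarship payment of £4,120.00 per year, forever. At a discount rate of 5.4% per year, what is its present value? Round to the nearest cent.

Level perpetuity: PV = C / r = £4,120.00 / 0.054 = £76,296.30

£76296.30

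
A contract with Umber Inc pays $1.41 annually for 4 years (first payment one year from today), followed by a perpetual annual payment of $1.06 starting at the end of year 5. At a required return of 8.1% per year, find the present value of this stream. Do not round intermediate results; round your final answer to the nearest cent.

PV of 4-year annuity: $1.41 × [1 − (1+0.081)^−4] / 0.081 = 4.65972
Perpetuity value at year 4: $1.06 / 0.081 = 13.08642
PV of perpetuity: 13.08642 / (1+0.081)^4 = 9.58337
Total PV = 4.65972 + 9.58337 = 14.24309

$14.24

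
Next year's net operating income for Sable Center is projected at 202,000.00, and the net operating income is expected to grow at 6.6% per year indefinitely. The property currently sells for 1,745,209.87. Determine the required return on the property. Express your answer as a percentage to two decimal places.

18.17%

P = D₁/(r − g) ⇒ r = D₁/P + g = 202,000.0000/1,745,209.87 + 0.066 = 0.115745 + 0.066 = 0.181745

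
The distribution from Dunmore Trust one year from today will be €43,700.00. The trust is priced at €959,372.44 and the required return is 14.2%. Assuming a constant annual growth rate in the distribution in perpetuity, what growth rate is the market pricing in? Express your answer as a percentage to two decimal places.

P = D₁/(r−g) ⇒ g = r − D₁/P = 0.142 − €43,700.00/€959,372.44 = 0.096449

9.64%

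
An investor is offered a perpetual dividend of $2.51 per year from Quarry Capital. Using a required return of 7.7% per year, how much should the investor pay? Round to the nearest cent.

$32.60

Level perpetuity: PV = C / r = $2.51 / 0.077 = $32.60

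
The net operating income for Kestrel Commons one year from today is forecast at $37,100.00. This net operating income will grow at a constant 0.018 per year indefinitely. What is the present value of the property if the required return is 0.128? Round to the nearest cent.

$337272.73

Growing perpetuity: P = D₁ / (r − g) = $37,100.0000 / (0.128 − 0.018) = $337,272.73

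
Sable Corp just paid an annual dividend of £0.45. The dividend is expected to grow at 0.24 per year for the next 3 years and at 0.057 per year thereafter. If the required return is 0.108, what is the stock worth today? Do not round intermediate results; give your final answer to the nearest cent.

D_1 = 0.55800
D_2 = 0.69192
D_3 = 0.85798
Terminal value at year 3: TV = D_3×(1+g_2)/(r−g_2) = 0.90689/0.051 = 17.78207
P_0 = D_1/(1+r)^1 + D_2/(1+r)^2 + D_3/(1+r)^3 + TV/(1+r)^3
    = 0.50361 + 0.56361 + 0.63075 + 13.07263 = 14.77060

£14.77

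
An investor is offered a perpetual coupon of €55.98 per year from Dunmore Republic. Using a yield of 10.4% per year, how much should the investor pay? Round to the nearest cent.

€538.27

Level perpetuity: PV = C / r = €55.98 / 0.104 = €538.27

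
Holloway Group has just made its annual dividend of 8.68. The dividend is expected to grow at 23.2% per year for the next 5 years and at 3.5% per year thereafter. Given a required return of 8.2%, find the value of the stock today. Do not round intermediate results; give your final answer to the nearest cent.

430.98

D_1 = 10.69376
D_2 = 13.17471
D_3 = 16.23125
D_4 = 19.99689
D_5 = 24.63617
Terminal value at year 5: TV = D_5×(1+g_2)/(r−g_2) = 25.49844/0.047 = 542.52000
P_0 = D_1/(1+r)^1 + D_2/(1+r)^2 + D_3/(1+r)^3 + D_4/(1+r)^4 + D_5/(1+r)^5 + TV/(1+r)^5
    = 9.88333 + 11.25347 + 12.81357 + 14.58994 + 16.61258 + 365.83011 = 430.98300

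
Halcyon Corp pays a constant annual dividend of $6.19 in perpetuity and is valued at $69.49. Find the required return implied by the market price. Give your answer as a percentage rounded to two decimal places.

8.91%

P = C/r ⇒ r = C/P = $6.19/$69.49 = 0.089078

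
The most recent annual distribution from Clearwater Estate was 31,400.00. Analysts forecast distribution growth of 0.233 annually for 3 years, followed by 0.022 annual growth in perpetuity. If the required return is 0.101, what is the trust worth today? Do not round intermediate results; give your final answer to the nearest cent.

D_1 = 38716.20000
D_2 = 47737.07460
D_3 = 58859.81298
Terminal value at year 3: TV = D_3×(1+g_2)/(r−g_2) = 60154.72887/0.079 = 761452.26414
P_0 = D_1/(1+r)^1 + D_2/(1+r)^2 + D_3/(1+r)^3 + TV/(1+r)^3
    = 35164.57766 + 39380.49432 + 44101.86149 + 570532.94232 = 689179.87580

689179.88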